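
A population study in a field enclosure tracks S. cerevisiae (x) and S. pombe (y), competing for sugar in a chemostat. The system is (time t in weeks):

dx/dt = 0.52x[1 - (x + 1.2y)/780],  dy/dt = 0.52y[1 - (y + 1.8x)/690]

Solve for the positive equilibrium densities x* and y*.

Setting both brackets to zero gives the nullclines x + 1.2y = 780 and 1.8x + y = 690.
Substituting y = 690 - 1.8x into the first: x(1 - 1.2·1.8) = 780 - 1.2·690.
So x* = -48/-1.16 = 41.4, and then y* = 690 - 1.8·41.4 = 616.

x* ≈ 41.4, y* ≈ 616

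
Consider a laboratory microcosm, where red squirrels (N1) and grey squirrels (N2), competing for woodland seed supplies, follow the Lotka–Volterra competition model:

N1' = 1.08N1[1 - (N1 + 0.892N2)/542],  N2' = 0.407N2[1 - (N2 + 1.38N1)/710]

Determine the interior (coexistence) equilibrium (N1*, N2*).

Setting both brackets to zero gives the nullclines N1 + 0.892N2 = 542 and 1.38N1 + N2 = 710.
Substituting N2 = 710 - 1.38N1 into the first: N1(1 - 0.892·1.38) = 542 - 0.892·710.
So N1* = -91.3/-0.231 = 395, and then N2* = 710 - 1.38·395 = 164.

N1* ≈ 395, N2* ≈ 164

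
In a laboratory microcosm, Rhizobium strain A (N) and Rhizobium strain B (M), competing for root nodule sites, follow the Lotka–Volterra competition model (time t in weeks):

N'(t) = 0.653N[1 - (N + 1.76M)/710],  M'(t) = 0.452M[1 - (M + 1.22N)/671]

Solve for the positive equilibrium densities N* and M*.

N* ≈ 411, M* ≈ 170

Setting both brackets to zero gives the nullclines N + 1.76M = 710 and 1.22N + M = 671.
Substituting M = 671 - 1.22N into the first: N(1 - 1.76·1.22) = 710 - 1.76·671.
So N* = -471/-1.15 = 411, and then M* = 671 - 1.22·411 = 170.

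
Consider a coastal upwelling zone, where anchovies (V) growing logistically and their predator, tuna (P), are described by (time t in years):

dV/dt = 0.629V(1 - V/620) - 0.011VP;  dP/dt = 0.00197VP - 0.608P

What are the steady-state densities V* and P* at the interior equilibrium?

V* ≈ 309, P* ≈ 28.7

From dP/dt = 0 with P > 0: 0.00197V* = 0.608, so V* = 309.
Substitute into dV/dt = 0: 0.629(1 - 309/620) = 0.011P*.
The bracket is 0.502, giving P* = 0.316/0.011 = 28.7.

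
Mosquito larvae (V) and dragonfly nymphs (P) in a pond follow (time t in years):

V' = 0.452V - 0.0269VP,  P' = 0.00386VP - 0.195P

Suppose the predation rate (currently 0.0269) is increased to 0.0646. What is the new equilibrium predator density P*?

At the interior fixed point, setting dV/dt = 0 with V > 0 fixes P* = (prey growth rate)/(VP coefficient) — independent of the other coefficients.
With the change, P* = 0.452/0.0646 = 7; it falls from 16.8.

P* ≈ 7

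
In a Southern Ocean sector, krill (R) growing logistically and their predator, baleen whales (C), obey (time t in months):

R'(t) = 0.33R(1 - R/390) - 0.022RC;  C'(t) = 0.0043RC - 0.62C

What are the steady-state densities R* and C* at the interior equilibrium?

R* ≈ 144, C* ≈ 9.45

From dC/dt = 0 with C > 0: 0.0043R* = 0.62, so R* = 144.
Substitute into dR/dt = 0: 0.33(1 - 144/390) = 0.022C*.
The bracket is 0.63, giving C* = 0.208/0.022 = 9.45.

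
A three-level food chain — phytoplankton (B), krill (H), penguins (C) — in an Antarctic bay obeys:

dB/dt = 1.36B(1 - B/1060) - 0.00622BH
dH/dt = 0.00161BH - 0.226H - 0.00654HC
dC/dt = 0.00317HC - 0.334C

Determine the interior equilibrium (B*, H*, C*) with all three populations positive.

From dC/dt = 0: 0.00317H* = 0.334, so H* = 105.
From dB/dt = 0: 1.36(1 - B*/1060) = 0.00622·105, giving B* = 1060·(1 - 0.482) = 549.
From dH/dt = 0: 0.00161·549 - 0.226 = 0.00654C*, so C* = 0.658/0.00654 = 101.

B* ≈ 549, H* ≈ 105, C* ≈ 101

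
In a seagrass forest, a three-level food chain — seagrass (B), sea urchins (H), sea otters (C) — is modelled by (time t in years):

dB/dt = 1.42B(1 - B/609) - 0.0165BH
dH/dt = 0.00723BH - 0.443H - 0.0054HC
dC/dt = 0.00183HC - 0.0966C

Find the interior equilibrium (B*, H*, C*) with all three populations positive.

From dC/dt = 0: 0.00183H* = 0.0966, so H* = 52.8.
From dB/dt = 0: 1.42(1 - B*/609) = 0.0165·52.8, giving B* = 609·(1 - 0.613) = 235.
From dH/dt = 0: 0.00723·235 - 0.443 = 0.0054C*, so C* = 1.26/0.0054 = 233.

B* ≈ 235, H* ≈ 52.8, C* ≈ 233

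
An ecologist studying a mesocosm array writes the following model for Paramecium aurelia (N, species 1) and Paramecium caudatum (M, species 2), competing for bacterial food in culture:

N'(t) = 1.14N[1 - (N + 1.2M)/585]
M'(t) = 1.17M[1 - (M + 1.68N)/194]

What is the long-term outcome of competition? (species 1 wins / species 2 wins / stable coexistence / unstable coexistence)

Compare the nullcline intercepts: K1/α12 = 585/1.2 = 488 > K2 = 194; K2/α21 = 194/1.68 = 115 < K1 = 585.
Since the inequalities point opposite ways, species 1 can invade but species 2 cannot.

species 1 excludes species 2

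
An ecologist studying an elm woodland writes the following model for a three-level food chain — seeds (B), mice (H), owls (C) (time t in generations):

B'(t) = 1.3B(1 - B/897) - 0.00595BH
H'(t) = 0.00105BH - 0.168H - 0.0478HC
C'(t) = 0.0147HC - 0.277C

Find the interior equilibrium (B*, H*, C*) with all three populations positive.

From dC/dt = 0: 0.0147H* = 0.277, so H* = 18.8.
From dB/dt = 0: 1.3(1 - B*/897) = 0.00595·18.8, giving B* = 897·(1 - 0.0862) = 820.
From dH/dt = 0: 0.00105·820 - 0.168 = 0.0478C*, so C* = 0.693/0.0478 = 14.5.

B* ≈ 820, H* ≈ 18.8, C* ≈ 14.5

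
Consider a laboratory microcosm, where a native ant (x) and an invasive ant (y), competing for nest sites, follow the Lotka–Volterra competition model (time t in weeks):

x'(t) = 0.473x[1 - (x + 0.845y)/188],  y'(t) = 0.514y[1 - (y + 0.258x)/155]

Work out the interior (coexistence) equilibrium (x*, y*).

x* ≈ 72.9, y* ≈ 136

Setting both brackets to zero gives the nullclines x + 0.845y = 188 and 0.258x + y = 155.
Substituting y = 155 - 0.258x into the first: x(1 - 0.845·0.258) = 188 - 0.845·155.
So x* = 57/0.782 = 72.9, and then y* = 155 - 0.258·72.9 = 136.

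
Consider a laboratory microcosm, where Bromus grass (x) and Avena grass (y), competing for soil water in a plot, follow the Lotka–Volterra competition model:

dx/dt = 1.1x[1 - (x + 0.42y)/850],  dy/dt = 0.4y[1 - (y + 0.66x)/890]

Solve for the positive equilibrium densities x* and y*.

Setting both brackets to zero gives the nullclines x + 0.42y = 850 and 0.66x + y = 890.
Substituting y = 890 - 0.66x into the first: x(1 - 0.42·0.66) = 850 - 0.42·890.
So x* = 476/0.723 = 659, and then y* = 890 - 0.66·659 = 455.

x* ≈ 659, y* ≈ 455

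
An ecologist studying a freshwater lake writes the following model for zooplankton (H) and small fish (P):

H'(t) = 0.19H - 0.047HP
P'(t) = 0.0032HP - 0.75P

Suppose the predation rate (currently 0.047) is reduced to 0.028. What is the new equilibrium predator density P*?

P* ≈ 6.79

At the interior fixed point, setting dH/dt = 0 with H > 0 fixes P* = (prey growth rate)/(HP coefficient) — independent of the other coefficients.
With the change, P* = 0.19/0.028 = 6.79; it rises from 4.04.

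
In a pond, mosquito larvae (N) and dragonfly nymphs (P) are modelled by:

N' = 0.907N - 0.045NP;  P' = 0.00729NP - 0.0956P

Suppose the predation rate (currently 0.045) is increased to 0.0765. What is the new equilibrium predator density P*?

At the interior fixed point, setting dN/dt = 0 with N > 0 fixes P* = (prey growth rate)/(NP coefficient) — independent of the other coefficients.
With the change, P* = 0.907/0.0765 = 11.9; it falls from 20.2.

P* ≈ 11.9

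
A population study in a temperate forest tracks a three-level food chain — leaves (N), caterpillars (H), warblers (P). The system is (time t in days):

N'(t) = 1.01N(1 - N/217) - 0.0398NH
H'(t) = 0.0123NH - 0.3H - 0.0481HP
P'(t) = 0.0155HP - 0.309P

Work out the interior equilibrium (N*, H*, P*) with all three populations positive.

From dP/dt = 0: 0.0155H* = 0.309, so H* = 19.9.
From dN/dt = 0: 1.01(1 - N*/217) = 0.0398·19.9, giving N* = 217·(1 - 0.786) = 46.5.
From dH/dt = 0: 0.0123·46.5 - 0.3 = 0.0481P*, so P* = 0.272/0.0481 = 5.66.

N* ≈ 46.5, H* ≈ 19.9, P* ≈ 5.66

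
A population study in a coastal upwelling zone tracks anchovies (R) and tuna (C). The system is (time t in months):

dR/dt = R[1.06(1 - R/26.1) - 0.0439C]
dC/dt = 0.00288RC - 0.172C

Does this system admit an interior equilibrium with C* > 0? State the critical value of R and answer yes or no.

The predator equation gives dC/dt > 0 only when R > 0.172/0.00288 = 59.7.
Without the predator, R → K = 26.1. Since 26.1 < 59.7, the predator cannot invade.

Threshold R = 59.7; K < 59.7, so no, the predator goes extinct.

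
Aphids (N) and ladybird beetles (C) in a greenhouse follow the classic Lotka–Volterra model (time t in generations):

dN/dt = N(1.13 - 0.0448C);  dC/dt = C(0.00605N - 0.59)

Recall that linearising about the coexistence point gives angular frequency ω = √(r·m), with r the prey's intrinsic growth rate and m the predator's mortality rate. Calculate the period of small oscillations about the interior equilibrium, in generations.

T ≈ 7.7 generations

Here r = 1.13 and m = 0.59, so r·m = 0.667.
ω = √0.667 = 0.817 per generation, hence T = 2π/ω ≈ 7.7 generations.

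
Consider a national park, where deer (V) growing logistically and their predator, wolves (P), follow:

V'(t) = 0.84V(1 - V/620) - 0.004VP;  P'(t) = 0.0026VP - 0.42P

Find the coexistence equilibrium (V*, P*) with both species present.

V* ≈ 162, P* ≈ 155

From dP/dt = 0 with P > 0: 0.0026V* = 0.42, so V* = 162.
Substitute into dV/dt = 0: 0.84(1 - 162/620) = 0.004P*.
The bracket is 0.739, giving P* = 0.621/0.004 = 155.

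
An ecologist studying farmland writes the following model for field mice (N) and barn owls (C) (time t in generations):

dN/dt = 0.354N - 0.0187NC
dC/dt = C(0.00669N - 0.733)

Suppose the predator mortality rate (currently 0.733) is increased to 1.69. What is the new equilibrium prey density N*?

N* ≈ 253

At the interior fixed point, setting dC/dt = 0 with C > 0 fixes N* = (predator death rate)/(NC coefficient) — independent of the other coefficients.
With the change, N* = 1.69/0.00669 = 253; it rises from 110.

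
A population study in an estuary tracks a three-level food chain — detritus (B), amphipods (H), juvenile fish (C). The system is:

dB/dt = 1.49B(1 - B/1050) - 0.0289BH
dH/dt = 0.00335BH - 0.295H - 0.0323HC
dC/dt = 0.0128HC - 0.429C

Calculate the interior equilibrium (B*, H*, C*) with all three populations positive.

B* ≈ 367, H* ≈ 33.5, C* ≈ 29

From dC/dt = 0: 0.0128H* = 0.429, so H* = 33.5.
From dB/dt = 0: 1.49(1 - B*/1050) = 0.0289·33.5, giving B* = 1050·(1 - 0.65) = 367.
From dH/dt = 0: 0.00335·367 - 0.295 = 0.0323C*, so C* = 0.936/0.0323 = 29.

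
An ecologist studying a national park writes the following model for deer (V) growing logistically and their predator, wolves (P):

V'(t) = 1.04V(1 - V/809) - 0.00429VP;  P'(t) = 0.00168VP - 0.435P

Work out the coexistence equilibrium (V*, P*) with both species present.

From dP/dt = 0 with P > 0: 0.00168V* = 0.435, so V* = 259.
Substitute into dV/dt = 0: 1.04(1 - 259/809) = 0.00429P*.
The bracket is 0.68, giving P* = 0.707/0.00429 = 165.

V* ≈ 259, P* ≈ 165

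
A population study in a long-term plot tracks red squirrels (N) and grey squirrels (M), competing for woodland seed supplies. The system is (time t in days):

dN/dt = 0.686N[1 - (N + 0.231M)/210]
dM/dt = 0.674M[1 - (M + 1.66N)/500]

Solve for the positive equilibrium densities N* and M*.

Setting both brackets to zero gives the nullclines N + 0.231M = 210 and 1.66N + M = 500.
Substituting M = 500 - 1.66N into the first: N(1 - 0.231·1.66) = 210 - 0.231·500.
So N* = 94.5/0.617 = 153, and then M* = 500 - 1.66·153 = 246.

N* ≈ 153, M* ≈ 246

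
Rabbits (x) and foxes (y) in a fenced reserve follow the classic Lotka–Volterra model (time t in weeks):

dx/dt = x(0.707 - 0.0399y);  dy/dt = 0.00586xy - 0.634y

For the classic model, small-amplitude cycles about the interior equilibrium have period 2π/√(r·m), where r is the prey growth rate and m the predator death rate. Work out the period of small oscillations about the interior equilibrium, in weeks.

T ≈ 9.38 weeks

Here r = 0.707 and m = 0.634, so r·m = 0.448.
ω = √0.448 = 0.67 per week, hence T = 2π/ω ≈ 9.38 weeks.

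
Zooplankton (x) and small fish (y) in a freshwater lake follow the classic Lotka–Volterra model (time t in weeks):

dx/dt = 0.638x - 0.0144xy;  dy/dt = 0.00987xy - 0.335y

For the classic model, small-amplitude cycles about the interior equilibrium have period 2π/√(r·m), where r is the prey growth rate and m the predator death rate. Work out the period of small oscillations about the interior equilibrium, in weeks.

Here r = 0.638 and m = 0.335, so r·m = 0.214.
ω = √0.214 = 0.462 per week, hence T = 2π/ω ≈ 13.6 weeks.

T ≈ 13.6 weeks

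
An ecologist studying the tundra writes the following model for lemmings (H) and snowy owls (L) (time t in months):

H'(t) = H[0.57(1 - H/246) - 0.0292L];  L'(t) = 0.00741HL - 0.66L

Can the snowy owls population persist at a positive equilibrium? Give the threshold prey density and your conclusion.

Threshold H = 89.1; K > 89.1, so yes, the predator persists.

The predator equation gives dL/dt > 0 only when H > 0.66/0.00741 = 89.1.
Without the predator, H → K = 246. Since 246 > 89.1, the predator can invade and persist.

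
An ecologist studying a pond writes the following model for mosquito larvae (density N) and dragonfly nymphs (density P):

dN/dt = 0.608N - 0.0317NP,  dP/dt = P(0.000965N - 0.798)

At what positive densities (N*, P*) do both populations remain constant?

Set dP/dt = 0 with P > 0: 0.000965N - 0.798 = 0, so N* = 0.798/0.000965 = 827.
Set dN/dt = 0 with N > 0: 0.608 - 0.0317P = 0, so P* = 0.608/0.0317 = 19.2.

N* ≈ 827, P* ≈ 19.2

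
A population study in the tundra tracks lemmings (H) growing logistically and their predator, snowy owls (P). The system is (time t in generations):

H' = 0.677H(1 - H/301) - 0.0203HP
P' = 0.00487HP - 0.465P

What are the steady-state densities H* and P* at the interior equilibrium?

H* ≈ 95.5, P* ≈ 22.8

From dP/dt = 0 with P > 0: 0.00487H* = 0.465, so H* = 95.5.
Substitute into dH/dt = 0: 0.677(1 - 95.5/301) = 0.0203P*.
The bracket is 0.683, giving P* = 0.462/0.0203 = 22.8.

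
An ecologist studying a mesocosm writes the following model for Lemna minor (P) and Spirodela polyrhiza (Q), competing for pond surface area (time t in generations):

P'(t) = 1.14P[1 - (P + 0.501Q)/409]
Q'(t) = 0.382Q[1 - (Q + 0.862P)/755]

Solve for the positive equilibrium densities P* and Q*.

P* ≈ 54.1, Q* ≈ 708

Setting both brackets to zero gives the nullclines P + 0.501Q = 409 and 0.862P + Q = 755.
Substituting Q = 755 - 0.862P into the first: P(1 - 0.501·0.862) = 409 - 0.501·755.
So P* = 30.7/0.568 = 54.1, and then Q* = 755 - 0.862·54.1 = 708.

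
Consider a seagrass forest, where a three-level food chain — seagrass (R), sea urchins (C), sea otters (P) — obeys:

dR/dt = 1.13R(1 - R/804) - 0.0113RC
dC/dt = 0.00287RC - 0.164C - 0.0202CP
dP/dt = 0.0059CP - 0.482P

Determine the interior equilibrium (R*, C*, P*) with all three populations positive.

R* ≈ 147, C* ≈ 81.7, P* ≈ 12.8

From dP/dt = 0: 0.0059C* = 0.482, so C* = 81.7.
From dR/dt = 0: 1.13(1 - R*/804) = 0.0113·81.7, giving R* = 804·(1 - 0.817) = 147.
From dC/dt = 0: 0.00287·147 - 0.164 = 0.0202P*, so P* = 0.258/0.0202 = 12.8.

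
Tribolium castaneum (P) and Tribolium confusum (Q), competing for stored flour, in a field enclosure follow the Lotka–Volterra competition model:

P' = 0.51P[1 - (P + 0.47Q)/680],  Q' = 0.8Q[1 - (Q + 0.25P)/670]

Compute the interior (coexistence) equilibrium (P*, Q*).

Setting both brackets to zero gives the nullclines P + 0.47Q = 680 and 0.25P + Q = 670.
Substituting Q = 670 - 0.25P into the first: P(1 - 0.47·0.25) = 680 - 0.47·670.
So P* = 365/0.883 = 414, and then Q* = 670 - 0.25·414 = 567.

P* ≈ 414, Q* ≈ 567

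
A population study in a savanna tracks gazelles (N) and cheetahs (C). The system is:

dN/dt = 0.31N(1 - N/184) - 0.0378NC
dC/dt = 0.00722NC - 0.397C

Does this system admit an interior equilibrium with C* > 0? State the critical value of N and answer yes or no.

The predator equation gives dC/dt > 0 only when N > 0.397/0.00722 = 55.
Without the predator, N → K = 184. Since 184 > 55, the predator can invade and persist.

Threshold N = 55; K > 55, so yes, the predator persists.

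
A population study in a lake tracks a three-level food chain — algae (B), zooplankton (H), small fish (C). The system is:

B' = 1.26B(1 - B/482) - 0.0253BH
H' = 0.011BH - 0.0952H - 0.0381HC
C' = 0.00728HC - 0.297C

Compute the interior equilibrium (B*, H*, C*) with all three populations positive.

From dC/dt = 0: 0.00728H* = 0.297, so H* = 40.8.
From dB/dt = 0: 1.26(1 - B*/482) = 0.0253·40.8, giving B* = 482·(1 - 0.819) = 87.2.
From dH/dt = 0: 0.011·87.2 - 0.0952 = 0.0381C*, so C* = 0.864/0.0381 = 22.7.

B* ≈ 87.2, H* ≈ 40.8, C* ≈ 22.7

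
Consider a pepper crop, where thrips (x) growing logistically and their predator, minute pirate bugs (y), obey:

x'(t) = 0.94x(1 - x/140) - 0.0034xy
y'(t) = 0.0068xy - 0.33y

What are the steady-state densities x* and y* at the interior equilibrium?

x* ≈ 48.5, y* ≈ 181

From dy/dt = 0 with y > 0: 0.0068x* = 0.33, so x* = 48.5.
Substitute into dx/dt = 0: 0.94(1 - 48.5/140) = 0.0034y*.
The bracket is 0.653, giving y* = 0.614/0.0034 = 181.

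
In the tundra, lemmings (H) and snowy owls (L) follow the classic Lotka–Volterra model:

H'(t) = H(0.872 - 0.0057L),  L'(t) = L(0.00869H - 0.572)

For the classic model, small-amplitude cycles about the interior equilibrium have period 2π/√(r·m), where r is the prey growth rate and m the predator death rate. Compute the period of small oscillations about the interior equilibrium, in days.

Here r = 0.872 and m = 0.572, so r·m = 0.499.
ω = √0.499 = 0.706 per day, hence T = 2π/ω ≈ 8.9 days.

T ≈ 8.9 days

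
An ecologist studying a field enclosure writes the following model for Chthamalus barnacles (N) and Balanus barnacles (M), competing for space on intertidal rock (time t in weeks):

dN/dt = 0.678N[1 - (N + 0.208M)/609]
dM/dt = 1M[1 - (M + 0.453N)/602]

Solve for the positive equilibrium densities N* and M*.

N* ≈ 534, M* ≈ 360

Setting both brackets to zero gives the nullclines N + 0.208M = 609 and 0.453N + M = 602.
Substituting M = 602 - 0.453N into the first: N(1 - 0.208·0.453) = 609 - 0.208·602.
So N* = 484/0.906 = 534, and then M* = 602 - 0.453·534 = 360.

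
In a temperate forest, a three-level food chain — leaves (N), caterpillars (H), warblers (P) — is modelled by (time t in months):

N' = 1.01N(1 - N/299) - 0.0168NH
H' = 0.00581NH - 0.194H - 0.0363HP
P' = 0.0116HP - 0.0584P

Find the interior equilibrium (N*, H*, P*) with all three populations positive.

N* ≈ 274, H* ≈ 5.03, P* ≈ 38.5

From dP/dt = 0: 0.0116H* = 0.0584, so H* = 5.03.
From dN/dt = 0: 1.01(1 - N*/299) = 0.0168·5.03, giving N* = 299·(1 - 0.0837) = 274.
From dH/dt = 0: 0.00581·274 - 0.194 = 0.0363P*, so P* = 1.4/0.0363 = 38.5.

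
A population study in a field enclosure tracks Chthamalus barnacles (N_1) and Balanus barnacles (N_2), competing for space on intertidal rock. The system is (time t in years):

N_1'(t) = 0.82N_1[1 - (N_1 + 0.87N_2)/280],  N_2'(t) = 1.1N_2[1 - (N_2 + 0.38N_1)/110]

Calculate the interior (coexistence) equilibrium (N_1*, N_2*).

N_1* ≈ 275, N_2* ≈ 5.38

Setting both brackets to zero gives the nullclines N_1 + 0.87N_2 = 280 and 0.38N_1 + N_2 = 110.
Substituting N_2 = 110 - 0.38N_1 into the first: N_1(1 - 0.87·0.38) = 280 - 0.87·110.
So N_1* = 184/0.669 = 275, and then N_2* = 110 - 0.38·275 = 5.38.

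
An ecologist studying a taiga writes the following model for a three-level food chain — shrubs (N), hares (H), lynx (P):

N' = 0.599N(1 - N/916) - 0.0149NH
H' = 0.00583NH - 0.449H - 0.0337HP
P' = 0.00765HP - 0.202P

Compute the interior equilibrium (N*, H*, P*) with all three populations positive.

N* ≈ 314, H* ≈ 26.4, P* ≈ 41.1

From dP/dt = 0: 0.00765H* = 0.202, so H* = 26.4.
From dN/dt = 0: 0.599(1 - N*/916) = 0.0149·26.4, giving N* = 916·(1 - 0.657) = 314.
From dH/dt = 0: 0.00583·314 - 0.449 = 0.0337P*, so P* = 1.38/0.0337 = 41.1.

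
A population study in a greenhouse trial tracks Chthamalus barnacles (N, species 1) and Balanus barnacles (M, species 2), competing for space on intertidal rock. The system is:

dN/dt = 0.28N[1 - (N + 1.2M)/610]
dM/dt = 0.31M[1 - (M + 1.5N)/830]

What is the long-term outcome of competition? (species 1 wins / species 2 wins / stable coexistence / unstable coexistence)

unstable coexistence (outcome depends on initial conditions)

Compare the nullcline intercepts: K1/α12 = 610/1.2 = 508 < K2 = 830; K2/α21 = 830/1.5 = 553 < K1 = 610.
Since both are reversed, neither can invade when rare; the interior point is a saddle.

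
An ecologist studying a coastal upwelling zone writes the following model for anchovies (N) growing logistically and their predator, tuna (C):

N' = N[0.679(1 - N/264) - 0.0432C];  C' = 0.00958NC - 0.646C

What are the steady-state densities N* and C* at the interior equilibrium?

From dC/dt = 0 with C > 0: 0.00958N* = 0.646, so N* = 67.4.
Substitute into dN/dt = 0: 0.679(1 - 67.4/264) = 0.0432C*.
The bracket is 0.745, giving C* = 0.506/0.0432 = 11.7.

N* ≈ 67.4, C* ≈ 11.7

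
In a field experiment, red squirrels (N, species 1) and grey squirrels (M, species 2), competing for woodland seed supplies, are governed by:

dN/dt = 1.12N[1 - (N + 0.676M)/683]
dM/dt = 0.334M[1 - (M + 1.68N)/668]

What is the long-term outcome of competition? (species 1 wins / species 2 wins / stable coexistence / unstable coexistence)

species 1 excludes species 2

Compare the nullcline intercepts: K1/α12 = 683/0.676 = 1010 > K2 = 668; K2/α21 = 668/1.68 = 398 < K1 = 683.
Since the inequalities point opposite ways, species 1 can invade but species 2 cannot.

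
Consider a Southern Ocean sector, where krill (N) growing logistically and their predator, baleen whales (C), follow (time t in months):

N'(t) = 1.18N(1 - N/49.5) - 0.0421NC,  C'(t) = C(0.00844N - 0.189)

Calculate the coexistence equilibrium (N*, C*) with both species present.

N* ≈ 22.4, C* ≈ 15.3

From dC/dt = 0 with C > 0: 0.00844N* = 0.189, so N* = 22.4.
Substitute into dN/dt = 0: 1.18(1 - 22.4/49.5) = 0.0421C*.
The bracket is 0.548, giving C* = 0.646/0.0421 = 15.3.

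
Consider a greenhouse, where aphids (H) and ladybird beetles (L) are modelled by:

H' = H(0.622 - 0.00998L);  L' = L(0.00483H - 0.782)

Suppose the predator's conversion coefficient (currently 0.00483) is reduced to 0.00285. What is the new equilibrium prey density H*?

H* ≈ 274

At the interior fixed point, setting dL/dt = 0 with L > 0 fixes H* = (predator death rate)/(HL coefficient) — independent of the other coefficients.
With the change, H* = 0.782/0.00285 = 274; it rises from 162.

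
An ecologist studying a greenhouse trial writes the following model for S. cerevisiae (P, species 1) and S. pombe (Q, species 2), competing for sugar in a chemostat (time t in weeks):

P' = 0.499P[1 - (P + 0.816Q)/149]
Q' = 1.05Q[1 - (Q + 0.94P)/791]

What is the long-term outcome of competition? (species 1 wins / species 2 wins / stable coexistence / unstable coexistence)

species 2 excludes species 1

Compare the nullcline intercepts: K1/α12 = 149/0.816 = 183 < K2 = 791; K2/α21 = 791/0.94 = 841 > K1 = 149.
Since the inequalities point opposite ways, species 2 can invade but species 1 cannot.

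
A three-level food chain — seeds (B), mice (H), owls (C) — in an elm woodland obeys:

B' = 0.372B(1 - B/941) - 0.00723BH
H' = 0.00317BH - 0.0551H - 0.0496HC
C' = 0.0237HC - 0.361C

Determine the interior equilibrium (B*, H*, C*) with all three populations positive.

B* ≈ 662, H* ≈ 15.2, C* ≈ 41.2

From dC/dt = 0: 0.0237H* = 0.361, so H* = 15.2.
From dB/dt = 0: 0.372(1 - B*/941) = 0.00723·15.2, giving B* = 941·(1 - 0.296) = 662.
From dH/dt = 0: 0.00317·662 - 0.0551 = 0.0496C*, so C* = 2.04/0.0496 = 41.2.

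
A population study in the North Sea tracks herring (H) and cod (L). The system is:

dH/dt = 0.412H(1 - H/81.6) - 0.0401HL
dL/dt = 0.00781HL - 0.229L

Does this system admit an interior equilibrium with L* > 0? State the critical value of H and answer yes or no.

The predator equation gives dL/dt > 0 only when H > 0.229/0.00781 = 29.3.
Without the predator, H → K = 81.6. Since 81.6 > 29.3, the predator can invade and persist.

Threshold H = 29.3; K > 29.3, so yes, the predator persists.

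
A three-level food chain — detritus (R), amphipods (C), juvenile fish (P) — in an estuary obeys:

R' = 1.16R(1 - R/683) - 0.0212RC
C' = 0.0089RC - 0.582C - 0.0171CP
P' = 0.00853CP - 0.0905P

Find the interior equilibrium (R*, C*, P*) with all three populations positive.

From dP/dt = 0: 0.00853C* = 0.0905, so C* = 10.6.
From dR/dt = 0: 1.16(1 - R*/683) = 0.0212·10.6, giving R* = 683·(1 - 0.194) = 551.
From dC/dt = 0: 0.0089·551 - 0.582 = 0.0171P*, so P* = 4.32/0.0171 = 253.

R* ≈ 551, C* ≈ 10.6, P* ≈ 253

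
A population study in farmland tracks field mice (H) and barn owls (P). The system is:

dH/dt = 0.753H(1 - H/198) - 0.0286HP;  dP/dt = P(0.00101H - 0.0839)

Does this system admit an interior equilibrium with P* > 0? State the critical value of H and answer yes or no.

The predator equation gives dP/dt > 0 only when H > 0.0839/0.00101 = 83.1.
Without the predator, H → K = 198. Since 198 > 83.1, the predator can invade and persist.

Threshold H = 83.1; K > 83.1, so yes, the predator persists.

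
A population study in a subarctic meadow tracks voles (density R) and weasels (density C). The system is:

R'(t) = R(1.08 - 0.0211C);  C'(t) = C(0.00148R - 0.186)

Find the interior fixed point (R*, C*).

Set dC/dt = 0 with C > 0: 0.00148R - 0.186 = 0, so R* = 0.186/0.00148 = 126.
Set dR/dt = 0 with R > 0: 1.08 - 0.0211C = 0, so C* = 1.08/0.0211 = 51.2.

R* ≈ 126, C* ≈ 51.2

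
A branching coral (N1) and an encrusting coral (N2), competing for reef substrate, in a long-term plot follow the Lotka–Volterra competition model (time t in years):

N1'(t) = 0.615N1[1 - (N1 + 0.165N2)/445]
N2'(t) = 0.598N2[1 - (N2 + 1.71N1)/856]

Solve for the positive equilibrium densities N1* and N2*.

Setting both brackets to zero gives the nullclines N1 + 0.165N2 = 445 and 1.71N1 + N2 = 856.
Substituting N2 = 856 - 1.71N1 into the first: N1(1 - 0.165·1.71) = 445 - 0.165·856.
So N1* = 304/0.718 = 423, and then N2* = 856 - 1.71·423 = 132.

N1* ≈ 423, N2* ≈ 132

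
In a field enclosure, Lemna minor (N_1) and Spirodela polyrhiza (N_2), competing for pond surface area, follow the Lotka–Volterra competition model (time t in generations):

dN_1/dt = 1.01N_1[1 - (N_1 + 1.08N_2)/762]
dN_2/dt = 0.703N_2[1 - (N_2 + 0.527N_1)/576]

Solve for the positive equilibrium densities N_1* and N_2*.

N_1* ≈ 325, N_2* ≈ 405

Setting both brackets to zero gives the nullclines N_1 + 1.08N_2 = 762 and 0.527N_1 + N_2 = 576.
Substituting N_2 = 576 - 0.527N_1 into the first: N_1(1 - 1.08·0.527) = 762 - 1.08·576.
So N_1* = 140/0.431 = 325, and then N_2* = 576 - 0.527·325 = 405.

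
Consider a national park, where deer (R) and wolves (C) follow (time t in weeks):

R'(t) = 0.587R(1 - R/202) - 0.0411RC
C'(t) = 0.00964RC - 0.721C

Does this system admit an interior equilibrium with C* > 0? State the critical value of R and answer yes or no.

Threshold R = 74.8; K > 74.8, so yes, the predator persists.

The predator equation gives dC/dt > 0 only when R > 0.721/0.00964 = 74.8.
Without the predator, R → K = 202. Since 202 > 74.8, the predator can invade and persist.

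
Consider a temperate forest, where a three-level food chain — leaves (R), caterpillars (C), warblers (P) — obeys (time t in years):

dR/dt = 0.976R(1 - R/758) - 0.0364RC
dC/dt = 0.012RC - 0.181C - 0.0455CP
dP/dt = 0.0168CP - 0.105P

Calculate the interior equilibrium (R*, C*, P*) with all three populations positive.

From dP/dt = 0: 0.0168C* = 0.105, so C* = 6.25.
From dR/dt = 0: 0.976(1 - R*/758) = 0.0364·6.25, giving R* = 758·(1 - 0.233) = 581.
From dC/dt = 0: 0.012·581 - 0.181 = 0.0455P*, so P* = 6.79/0.0455 = 149.

R* ≈ 581, C* ≈ 6.25, P* ≈ 149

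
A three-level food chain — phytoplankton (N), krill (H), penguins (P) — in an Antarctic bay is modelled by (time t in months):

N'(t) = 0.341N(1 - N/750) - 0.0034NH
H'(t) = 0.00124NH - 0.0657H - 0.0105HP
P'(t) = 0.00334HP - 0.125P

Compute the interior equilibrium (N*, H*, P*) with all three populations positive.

N* ≈ 470, H* ≈ 37.4, P* ≈ 49.3

From dP/dt = 0: 0.00334H* = 0.125, so H* = 37.4.
From dN/dt = 0: 0.341(1 - N*/750) = 0.0034·37.4, giving N* = 750·(1 - 0.373) = 470.
From dH/dt = 0: 0.00124·470 - 0.0657 = 0.0105P*, so P* = 0.517/0.0105 = 49.3.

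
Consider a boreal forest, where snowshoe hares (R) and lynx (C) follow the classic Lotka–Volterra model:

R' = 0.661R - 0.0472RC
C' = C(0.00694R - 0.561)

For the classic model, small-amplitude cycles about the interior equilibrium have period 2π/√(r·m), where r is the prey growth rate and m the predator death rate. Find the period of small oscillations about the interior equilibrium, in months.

T ≈ 10.3 months

Here r = 0.661 and m = 0.561, so r·m = 0.371.
ω = √0.371 = 0.609 per month, hence T = 2π/ω ≈ 10.3 months.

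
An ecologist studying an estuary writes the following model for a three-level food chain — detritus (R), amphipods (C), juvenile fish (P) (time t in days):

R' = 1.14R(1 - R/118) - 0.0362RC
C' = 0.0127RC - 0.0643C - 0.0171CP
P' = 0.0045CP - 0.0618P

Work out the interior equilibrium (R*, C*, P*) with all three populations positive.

From dP/dt = 0: 0.0045C* = 0.0618, so C* = 13.7.
From dR/dt = 0: 1.14(1 - R*/118) = 0.0362·13.7, giving R* = 118·(1 - 0.436) = 66.5.
From dC/dt = 0: 0.0127·66.5 - 0.0643 = 0.0171P*, so P* = 0.781/0.0171 = 45.7.

R* ≈ 66.5, C* ≈ 13.7, P* ≈ 45.7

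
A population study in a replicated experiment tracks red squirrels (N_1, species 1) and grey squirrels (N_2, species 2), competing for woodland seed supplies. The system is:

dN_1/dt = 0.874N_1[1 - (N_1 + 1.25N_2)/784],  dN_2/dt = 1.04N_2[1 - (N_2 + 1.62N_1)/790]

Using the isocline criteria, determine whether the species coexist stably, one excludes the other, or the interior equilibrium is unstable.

Compare the nullcline intercepts: K1/α12 = 784/1.25 = 627 < K2 = 790; K2/α21 = 790/1.62 = 488 < K1 = 784.
Since both are reversed, neither can invade when rare; the interior point is a saddle.

unstable coexistence (outcome depends on initial conditions)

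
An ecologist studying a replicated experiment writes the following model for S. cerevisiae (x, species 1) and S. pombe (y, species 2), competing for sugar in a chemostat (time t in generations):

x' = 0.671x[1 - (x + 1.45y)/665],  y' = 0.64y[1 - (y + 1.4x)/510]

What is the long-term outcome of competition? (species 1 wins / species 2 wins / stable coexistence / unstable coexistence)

unstable coexistence (outcome depends on initial conditions)

Compare the nullcline intercepts: K1/α12 = 665/1.45 = 459 < K2 = 510; K2/α21 = 510/1.4 = 364 < K1 = 665.
Since both are reversed, neither can invade when rare; the interior point is a saddle.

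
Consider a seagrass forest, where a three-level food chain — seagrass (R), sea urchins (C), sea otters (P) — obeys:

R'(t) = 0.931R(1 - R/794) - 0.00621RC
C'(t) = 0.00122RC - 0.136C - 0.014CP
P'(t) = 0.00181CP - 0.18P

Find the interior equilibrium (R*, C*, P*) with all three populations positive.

R* ≈ 267, C* ≈ 99.4, P* ≈ 13.6

From dP/dt = 0: 0.00181C* = 0.18, so C* = 99.4.
From dR/dt = 0: 0.931(1 - R*/794) = 0.00621·99.4, giving R* = 794·(1 - 0.663) = 267.
From dC/dt = 0: 0.00122·267 - 0.136 = 0.014P*, so P* = 0.19/0.014 = 13.6.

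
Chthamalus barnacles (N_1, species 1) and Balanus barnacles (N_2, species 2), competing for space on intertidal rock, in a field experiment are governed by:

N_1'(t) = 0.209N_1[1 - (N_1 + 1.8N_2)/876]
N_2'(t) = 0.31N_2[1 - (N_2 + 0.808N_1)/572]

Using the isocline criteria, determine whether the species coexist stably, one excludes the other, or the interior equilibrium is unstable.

unstable coexistence (outcome depends on initial conditions)

Compare the nullcline intercepts: K1/α12 = 876/1.8 = 487 < K2 = 572; K2/α21 = 572/0.808 = 708 < K1 = 876.
Since both are reversed, neither can invade when rare; the interior point is a saddle.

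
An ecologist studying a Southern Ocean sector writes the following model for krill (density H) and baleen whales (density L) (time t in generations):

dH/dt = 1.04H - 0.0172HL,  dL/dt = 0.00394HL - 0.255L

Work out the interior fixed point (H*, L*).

H* ≈ 64.7, L* ≈ 60.5

Set dL/dt = 0 with L > 0: 0.00394H - 0.255 = 0, so H* = 0.255/0.00394 = 64.7.
Set dH/dt = 0 with H > 0: 1.04 - 0.0172L = 0, so L* = 1.04/0.0172 = 60.5.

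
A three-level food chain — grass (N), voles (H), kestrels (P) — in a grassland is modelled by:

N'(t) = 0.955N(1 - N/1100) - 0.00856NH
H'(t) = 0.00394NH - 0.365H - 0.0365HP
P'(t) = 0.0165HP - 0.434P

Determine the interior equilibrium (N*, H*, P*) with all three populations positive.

From dP/dt = 0: 0.0165H* = 0.434, so H* = 26.3.
From dN/dt = 0: 0.955(1 - N*/1100) = 0.00856·26.3, giving N* = 1100·(1 - 0.236) = 841.
From dH/dt = 0: 0.00394·841 - 0.365 = 0.0365P*, so P* = 2.95/0.0365 = 80.7.

N* ≈ 841, H* ≈ 26.3, P* ≈ 80.7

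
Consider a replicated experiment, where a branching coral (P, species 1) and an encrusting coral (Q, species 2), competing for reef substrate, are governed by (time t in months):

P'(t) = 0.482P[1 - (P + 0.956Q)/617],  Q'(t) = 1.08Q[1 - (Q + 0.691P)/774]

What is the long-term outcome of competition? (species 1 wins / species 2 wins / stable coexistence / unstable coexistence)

species 2 excludes species 1

Compare the nullcline intercepts: K1/α12 = 617/0.956 = 645 < K2 = 774; K2/α21 = 774/0.691 = 1120 > K1 = 617.
Since the inequalities point opposite ways, species 2 can invade but species 1 cannot.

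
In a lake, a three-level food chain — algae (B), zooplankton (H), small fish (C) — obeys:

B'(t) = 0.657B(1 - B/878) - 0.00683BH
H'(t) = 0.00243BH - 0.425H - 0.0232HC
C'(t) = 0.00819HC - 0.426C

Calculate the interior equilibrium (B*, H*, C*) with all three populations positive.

From dC/dt = 0: 0.00819H* = 0.426, so H* = 52.
From dB/dt = 0: 0.657(1 - B*/878) = 0.00683·52, giving B* = 878·(1 - 0.541) = 403.
From dH/dt = 0: 0.00243·403 - 0.425 = 0.0232C*, so C* = 0.555/0.0232 = 23.9.

B* ≈ 403, H* ≈ 52, C* ≈ 23.9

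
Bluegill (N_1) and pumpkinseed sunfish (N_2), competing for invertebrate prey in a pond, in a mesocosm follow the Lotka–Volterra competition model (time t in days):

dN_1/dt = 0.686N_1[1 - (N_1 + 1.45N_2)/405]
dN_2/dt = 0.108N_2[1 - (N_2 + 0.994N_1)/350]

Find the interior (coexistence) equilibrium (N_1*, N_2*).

Setting both brackets to zero gives the nullclines N_1 + 1.45N_2 = 405 and 0.994N_1 + N_2 = 350.
Substituting N_2 = 350 - 0.994N_1 into the first: N_1(1 - 1.45·0.994) = 405 - 1.45·350.
So N_1* = -102/-0.441 = 232, and then N_2* = 350 - 0.994·232 = 119.

N_1* ≈ 232, N_2* ≈ 119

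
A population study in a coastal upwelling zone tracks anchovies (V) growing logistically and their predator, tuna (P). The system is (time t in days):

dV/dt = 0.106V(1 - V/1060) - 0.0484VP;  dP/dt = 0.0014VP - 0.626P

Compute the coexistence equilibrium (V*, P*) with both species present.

From dP/dt = 0 with P > 0: 0.0014V* = 0.626, so V* = 447.
Substitute into dV/dt = 0: 0.106(1 - 447/1060) = 0.0484P*.
The bracket is 0.578, giving P* = 0.0613/0.0484 = 1.27.

V* ≈ 447, P* ≈ 1.27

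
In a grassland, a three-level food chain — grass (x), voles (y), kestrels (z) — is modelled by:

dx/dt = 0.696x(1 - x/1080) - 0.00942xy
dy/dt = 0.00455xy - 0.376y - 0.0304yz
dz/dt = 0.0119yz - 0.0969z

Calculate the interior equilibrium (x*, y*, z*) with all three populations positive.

x* ≈ 961, y* ≈ 8.14, z* ≈ 131

From dz/dt = 0: 0.0119y* = 0.0969, so y* = 8.14.
From dx/dt = 0: 0.696(1 - x*/1080) = 0.00942·8.14, giving x* = 1080·(1 - 0.11) = 961.
From dy/dt = 0: 0.00455·961 - 0.376 = 0.0304z*, so z* = 4/0.0304 = 131.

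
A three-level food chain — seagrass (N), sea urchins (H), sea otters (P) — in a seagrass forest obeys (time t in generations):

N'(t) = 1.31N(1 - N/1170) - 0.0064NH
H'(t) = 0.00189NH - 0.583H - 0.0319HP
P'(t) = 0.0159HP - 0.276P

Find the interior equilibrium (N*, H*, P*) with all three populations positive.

From dP/dt = 0: 0.0159H* = 0.276, so H* = 17.4.
From dN/dt = 0: 1.31(1 - N*/1170) = 0.0064·17.4, giving N* = 1170·(1 - 0.0848) = 1070.
From dH/dt = 0: 0.00189·1070 - 0.583 = 0.0319P*, so P* = 1.44/0.0319 = 45.2.

N* ≈ 1070, H* ≈ 17.4, P* ≈ 45.2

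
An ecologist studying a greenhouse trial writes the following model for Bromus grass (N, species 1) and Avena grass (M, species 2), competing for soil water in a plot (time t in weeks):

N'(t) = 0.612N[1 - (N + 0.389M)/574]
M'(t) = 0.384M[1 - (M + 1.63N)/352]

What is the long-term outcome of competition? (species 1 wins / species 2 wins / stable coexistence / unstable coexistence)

species 1 excludes species 2

Compare the nullcline intercepts: K1/α12 = 574/0.389 = 1480 > K2 = 352; K2/α21 = 352/1.63 = 216 < K1 = 574.
Since the inequalities point opposite ways, species 1 can invade but species 2 cannot.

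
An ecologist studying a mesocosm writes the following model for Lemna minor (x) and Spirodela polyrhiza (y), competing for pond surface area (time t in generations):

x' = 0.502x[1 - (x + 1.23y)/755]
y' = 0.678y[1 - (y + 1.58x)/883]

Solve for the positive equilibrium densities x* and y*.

Setting both brackets to zero gives the nullclines x + 1.23y = 755 and 1.58x + y = 883.
Substituting y = 883 - 1.58x into the first: x(1 - 1.23·1.58) = 755 - 1.23·883.
So x* = -331/-0.943 = 351, and then y* = 883 - 1.58·351 = 328.

x* ≈ 351, y* ≈ 328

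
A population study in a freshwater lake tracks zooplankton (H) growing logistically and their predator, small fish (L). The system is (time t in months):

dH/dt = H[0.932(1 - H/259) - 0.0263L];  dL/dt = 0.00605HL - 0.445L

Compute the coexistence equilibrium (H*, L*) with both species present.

From dL/dt = 0 with L > 0: 0.00605H* = 0.445, so H* = 73.6.
Substitute into dH/dt = 0: 0.932(1 - 73.6/259) = 0.0263L*.
The bracket is 0.716, giving L* = 0.667/0.0263 = 25.4.

H* ≈ 73.6, L* ≈ 25.4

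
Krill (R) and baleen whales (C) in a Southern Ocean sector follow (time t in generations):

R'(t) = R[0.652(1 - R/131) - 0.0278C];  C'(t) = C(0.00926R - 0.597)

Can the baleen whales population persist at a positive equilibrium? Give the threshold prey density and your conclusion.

Threshold R = 64.5; K > 64.5, so yes, the predator persists.

The predator equation gives dC/dt > 0 only when R > 0.597/0.00926 = 64.5.
Without the predator, R → K = 131. Since 131 > 64.5, the predator can invade and persist.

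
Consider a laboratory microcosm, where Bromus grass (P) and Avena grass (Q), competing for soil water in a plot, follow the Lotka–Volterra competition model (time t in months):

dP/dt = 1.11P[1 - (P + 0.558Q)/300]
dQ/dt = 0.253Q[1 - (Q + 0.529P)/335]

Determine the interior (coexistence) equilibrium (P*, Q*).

Setting both brackets to zero gives the nullclines P + 0.558Q = 300 and 0.529P + Q = 335.
Substituting Q = 335 - 0.529P into the first: P(1 - 0.558·0.529) = 300 - 0.558·335.
So P* = 113/0.705 = 160, and then Q* = 335 - 0.529·160 = 250.

P* ≈ 160, Q* ≈ 250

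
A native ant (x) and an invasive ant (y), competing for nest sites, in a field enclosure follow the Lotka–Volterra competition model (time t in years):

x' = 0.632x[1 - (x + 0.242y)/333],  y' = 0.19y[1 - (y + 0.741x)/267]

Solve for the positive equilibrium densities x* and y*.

x* ≈ 327, y* ≈ 24.7

Setting both brackets to zero gives the nullclines x + 0.242y = 333 and 0.741x + y = 267.
Substituting y = 267 - 0.741x into the first: x(1 - 0.242·0.741) = 333 - 0.242·267.
So x* = 268/0.821 = 327, and then y* = 267 - 0.741·327 = 24.7.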